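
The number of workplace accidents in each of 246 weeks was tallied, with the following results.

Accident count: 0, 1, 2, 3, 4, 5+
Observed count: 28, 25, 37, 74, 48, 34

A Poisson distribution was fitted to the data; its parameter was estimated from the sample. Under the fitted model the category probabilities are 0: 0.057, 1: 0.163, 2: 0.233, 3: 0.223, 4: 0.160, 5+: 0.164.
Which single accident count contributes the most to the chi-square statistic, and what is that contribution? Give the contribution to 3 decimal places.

Expected counts E_i = n·p_i: 246×0.057 = 14.022, 246×0.163 = 40.098, 246×0.233 = 57.318, 246×0.223 = 54.858, 246×0.160 = 39.36, 246×0.164 = 40.344.
0: (28 − 14.022)²/14.022 = 195.384484/14.022 = 13.9341
1: (25 − 40.098)²/40.098 = 227.949604/40.098 = 5.6848
2: (37 − 57.318)²/57.318 = 412.821124/57.318 = 7.2023
3: (74 − 54.858)²/54.858 = 366.416164/54.858 = 6.6794
4: (48 − 39.36)²/39.36 = 74.6496/39.36 = 1.8966
5+: (34 − 40.344)²/40.344 = 40.246336/40.344 = 0.9976
The largest term is for 0: 13.934.

0, 13.934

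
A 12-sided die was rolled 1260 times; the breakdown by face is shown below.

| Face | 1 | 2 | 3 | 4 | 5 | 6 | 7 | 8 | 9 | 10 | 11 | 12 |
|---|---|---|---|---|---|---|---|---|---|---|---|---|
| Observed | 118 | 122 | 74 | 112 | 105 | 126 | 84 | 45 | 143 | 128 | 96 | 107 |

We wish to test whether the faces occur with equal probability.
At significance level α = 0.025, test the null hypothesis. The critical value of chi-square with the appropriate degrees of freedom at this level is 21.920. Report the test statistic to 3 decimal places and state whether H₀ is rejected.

Expected count for each of the 12 categories: 1260/12 = 105.
1: (118 − 105)²/105 = 169/105 = 1.6095
2: (122 − 105)²/105 = 289/105 = 2.7524
3: (74 − 105)²/105 = 961/105 = 9.1524
4: (112 − 105)²/105 = 49/105 = 0.4667
5: (105 − 105)²/105 = 0/105 = 0.0000
6: (126 − 105)²/105 = 441/105 = 4.2000
7: (84 − 105)²/105 = 441/105 = 4.2000
8: (45 − 105)²/105 = 3600/105 = 34.2857
9: (143 − 105)²/105 = 1444/105 = 13.7524
10: (128 − 105)²/105 = 529/105 = 5.0381
11: (96 − 105)²/105 = 81/105 = 0.7714
12: (107 − 105)²/105 = 4/105 = 0.0381
Sum = 76.267
df = 11. Since 76.267 > 21.920, we reject H₀.

76.267; reject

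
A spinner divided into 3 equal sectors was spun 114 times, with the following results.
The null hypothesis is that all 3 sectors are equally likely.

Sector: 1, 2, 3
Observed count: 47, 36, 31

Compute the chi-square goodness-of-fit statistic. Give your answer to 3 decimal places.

3.526

Under H₀ each category has probability 1/3, so each expected count is 114/3 = 38.
1: (47 − 38)²/38 = 81/38 = 2.1316
2: (36 − 38)²/38 = 4/38 = 0.1053
3: (31 − 38)²/38 = 49/38 = 1.2895
Sum = 3.526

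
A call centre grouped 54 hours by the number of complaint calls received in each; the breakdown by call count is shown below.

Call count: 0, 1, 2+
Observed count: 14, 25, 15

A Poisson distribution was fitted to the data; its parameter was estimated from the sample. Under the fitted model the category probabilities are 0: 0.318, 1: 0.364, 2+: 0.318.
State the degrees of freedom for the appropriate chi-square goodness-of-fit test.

1

There are k = 3 categories and 1 parameter estimated from the data, so df = 3 − 1 − 1 = 1.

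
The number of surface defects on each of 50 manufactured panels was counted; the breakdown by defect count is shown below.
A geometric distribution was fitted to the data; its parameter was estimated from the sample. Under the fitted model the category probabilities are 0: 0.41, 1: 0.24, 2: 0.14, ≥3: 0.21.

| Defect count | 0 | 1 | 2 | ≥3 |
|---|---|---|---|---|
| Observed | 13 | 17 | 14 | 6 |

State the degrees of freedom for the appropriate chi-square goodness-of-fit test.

2

There are k = 4 categories and 1 parameter estimated from the data, so df = 4 − 1 − 1 = 2.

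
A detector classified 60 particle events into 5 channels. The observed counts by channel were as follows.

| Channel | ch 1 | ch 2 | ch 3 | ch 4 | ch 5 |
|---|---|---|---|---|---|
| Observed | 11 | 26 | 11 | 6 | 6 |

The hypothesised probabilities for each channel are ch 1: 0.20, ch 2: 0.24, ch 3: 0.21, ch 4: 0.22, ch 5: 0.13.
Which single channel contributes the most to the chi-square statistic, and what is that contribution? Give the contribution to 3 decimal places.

ch 2, 9.344

Expected counts E_i = n·p_i: 60×0.20 = 12, 60×0.24 = 14.4, 60×0.21 = 12.6, 60×0.22 = 13.2, 60×0.13 = 7.8.
ch 1: (11 − 12)²/12 = 1/12 = 0.0833
ch 2: (26 − 14.4)²/14.4 = 134.56/14.4 = 9.3444
ch 3: (11 − 12.6)²/12.6 = 2.56/12.6 = 0.2032
ch 4: (6 − 13.2)²/13.2 = 51.84/13.2 = 3.9273
ch 5: (6 − 7.8)²/7.8 = 3.24/7.8 = 0.4154
The largest term is for ch 2: 9.344.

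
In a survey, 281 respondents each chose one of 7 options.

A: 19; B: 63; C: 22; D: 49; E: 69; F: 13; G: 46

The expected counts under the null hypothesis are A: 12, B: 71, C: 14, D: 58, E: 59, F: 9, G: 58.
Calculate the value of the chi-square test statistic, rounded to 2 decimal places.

cat         O        E   (O−E)²/E
A          19       12      4.083
B          63       71      0.901
C          22       14      4.571
D          49       58      1.397
E          69       59      1.695
F          13        9      1.778
G          46       58      2.483
Sum = 16.91

16.91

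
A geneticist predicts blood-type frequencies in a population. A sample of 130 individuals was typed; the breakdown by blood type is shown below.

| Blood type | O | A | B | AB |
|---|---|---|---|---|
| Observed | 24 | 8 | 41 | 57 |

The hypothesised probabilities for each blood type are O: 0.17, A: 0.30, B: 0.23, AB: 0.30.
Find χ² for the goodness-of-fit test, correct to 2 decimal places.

37.23

Expected counts E_i = n·p_i: 130×0.17 = 22.1, 130×0.30 = 39, 130×0.23 = 29.9, 130×0.30 = 39.
χ² = (24−22.1)²/22.1 + (8−39)²/39 + (41−29.9)²/29.9 + (57−39)²/39
   = 0.163 + 24.641 + 4.121 + 8.308
Sum = 37.23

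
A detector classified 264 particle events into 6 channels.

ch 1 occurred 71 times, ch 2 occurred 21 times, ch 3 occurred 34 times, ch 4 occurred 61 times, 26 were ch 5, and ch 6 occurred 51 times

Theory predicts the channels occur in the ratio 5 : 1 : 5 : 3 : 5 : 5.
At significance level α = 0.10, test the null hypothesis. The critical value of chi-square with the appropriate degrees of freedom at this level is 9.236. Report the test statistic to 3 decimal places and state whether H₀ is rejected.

61.103; reject

Ratio total = 24. Expected counts: 264×5/24 = 55, 264×1/24 = 11, 264×5/24 = 55, 264×3/24 = 33, 264×5/24 = 55, 264×5/24 = 55.
χ² = (71−55)²/55 + (21−11)²/11 + (34−55)²/55 + (61−33)²/33 + (26−55)²/55 + (51−55)²/55
   = 4.6545 + 9.0909 + 8.0182 + 23.7576 + 15.2909 + 0.2909
Sum = 61.103
df = 5. Since 61.103 > 9.236, we reject H₀.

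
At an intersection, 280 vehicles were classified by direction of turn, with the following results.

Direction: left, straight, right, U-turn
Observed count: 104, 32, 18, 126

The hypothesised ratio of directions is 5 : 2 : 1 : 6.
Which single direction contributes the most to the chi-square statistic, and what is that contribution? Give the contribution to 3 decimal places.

straight, 1.600

Ratio total = 14. Expected counts: 280×5/14 = 100, 280×2/14 = 40, 280×1/14 = 20, 280×6/14 = 120.
χ² = (104−100)²/100 + (32−40)²/40 + (18−20)²/20 + (126−120)²/120
   = 0.1600 + 1.6000 + 0.2000 + 0.3000
The largest term is for straight: 1.600.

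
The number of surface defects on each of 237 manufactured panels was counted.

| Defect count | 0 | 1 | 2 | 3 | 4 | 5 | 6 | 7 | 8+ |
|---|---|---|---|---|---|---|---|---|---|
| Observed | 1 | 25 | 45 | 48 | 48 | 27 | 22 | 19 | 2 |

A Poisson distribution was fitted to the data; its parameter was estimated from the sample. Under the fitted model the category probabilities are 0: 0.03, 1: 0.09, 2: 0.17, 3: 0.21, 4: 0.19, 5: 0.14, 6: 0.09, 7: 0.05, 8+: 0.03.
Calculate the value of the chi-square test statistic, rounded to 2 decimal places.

Expected counts E_i = n·p_i: 237×0.03 = 7.11, 237×0.09 = 21.33, 237×0.17 = 40.29, 237×0.21 = 49.77, 237×0.19 = 45.03, 237×0.14 = 33.18, 237×0.09 = 21.33, 237×0.05 = 11.85, 237×0.03 = 7.11.
χ² = (1−7.11)²/7.11 + (25−21.33)²/21.33 + (45−40.29)²/40.29 + (48−49.77)²/49.77 + (48−45.03)²/45.03 + (27−33.18)²/33.18 + (22−21.33)²/21.33 + (19−11.85)²/11.85 + (2−7.11)²/7.11
   = 5.251 + 0.631 + 0.551 + 0.063 + 0.196 + 1.151 + 0.021 + 4.314 + 3.673
Sum = 15.85

15.85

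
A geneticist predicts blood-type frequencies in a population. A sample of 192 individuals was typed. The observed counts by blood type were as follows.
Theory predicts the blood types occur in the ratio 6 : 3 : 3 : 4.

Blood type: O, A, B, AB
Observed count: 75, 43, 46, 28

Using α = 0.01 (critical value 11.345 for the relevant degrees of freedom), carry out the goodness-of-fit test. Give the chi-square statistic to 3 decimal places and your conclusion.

Ratio total = 16. Expected counts: 192×6/16 = 72, 192×3/16 = 36, 192×3/16 = 36, 192×4/16 = 48.
O: (75 − 72)²/72 = 9/72 = 0.1250
A: (43 − 36)²/36 = 49/36 = 1.3611
B: (46 − 36)²/36 = 100/36 = 2.7778
AB: (28 − 48)²/48 = 400/48 = 8.3333
Sum = 12.597
df = 3. Since 12.597 > 11.345, we reject H₀.

12.597; reject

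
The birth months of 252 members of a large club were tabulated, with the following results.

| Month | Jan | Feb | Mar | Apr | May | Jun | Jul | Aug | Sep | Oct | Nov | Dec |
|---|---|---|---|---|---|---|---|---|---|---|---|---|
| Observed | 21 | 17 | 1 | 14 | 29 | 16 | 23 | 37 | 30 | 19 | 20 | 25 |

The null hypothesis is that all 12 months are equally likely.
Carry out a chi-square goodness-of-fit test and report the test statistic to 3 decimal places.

43.619

Under H₀ each category has probability 1/12, so each expected count is 252/12 = 21.
Jan: (21 − 21)²/21 = 0/21 = 0.0000
Feb: (17 − 21)²/21 = 16/21 = 0.7619
Mar: (1 − 21)²/21 = 400/21 = 19.0476
Apr: (14 − 21)²/21 = 49/21 = 2.3333
May: (29 − 21)²/21 = 64/21 = 3.0476
Jun: (16 − 21)²/21 = 25/21 = 1.1905
Jul: (23 − 21)²/21 = 4/21 = 0.1905
Aug: (37 − 21)²/21 = 256/21 = 12.1905
Sep: (30 − 21)²/21 = 81/21 = 3.8571
Oct: (19 − 21)²/21 = 4/21 = 0.1905
Nov: (20 − 21)²/21 = 1/21 = 0.0476
Dec: (25 − 21)²/21 = 16/21 = 0.7619
Sum = 43.619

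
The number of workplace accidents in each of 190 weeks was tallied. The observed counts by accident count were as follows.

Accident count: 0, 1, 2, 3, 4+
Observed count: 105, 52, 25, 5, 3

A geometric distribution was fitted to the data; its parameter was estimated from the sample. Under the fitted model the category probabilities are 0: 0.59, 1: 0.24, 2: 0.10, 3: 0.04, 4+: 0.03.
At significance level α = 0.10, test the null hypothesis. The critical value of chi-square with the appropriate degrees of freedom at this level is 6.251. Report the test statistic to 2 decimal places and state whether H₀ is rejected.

5.41; do not reject

Expected counts E_i = n·p_i: 190×0.59 = 112.1, 190×0.24 = 45.6, 190×0.10 = 19, 190×0.04 = 7.6, 190×0.03 = 5.7.
χ² = (105−112.1)²/112.1 + (52−45.6)²/45.6 + (25−19)²/19 + (5−7.6)²/7.6 + (3−5.7)²/5.7
   = 0.450 + 0.898 + 1.895 + 0.889 + 1.279
Sum = 5.41
df = 3. Since 5.41 < 6.251, we do not reject H₀.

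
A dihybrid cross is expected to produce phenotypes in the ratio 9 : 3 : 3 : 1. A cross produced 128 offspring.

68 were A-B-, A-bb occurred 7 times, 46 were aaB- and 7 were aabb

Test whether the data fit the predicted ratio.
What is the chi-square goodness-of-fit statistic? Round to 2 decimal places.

Ratio total = 16. Expected counts: 128×9/16 = 72, 128×3/16 = 24, 128×3/16 = 24, 128×1/16 = 8.
cat         O        E   (O−E)²/E
A-B-       68       72      0.222
A-bb        7       24     12.042
aaB-       46       24     20.167
aabb        7        8      0.125
Sum = 32.56

32.56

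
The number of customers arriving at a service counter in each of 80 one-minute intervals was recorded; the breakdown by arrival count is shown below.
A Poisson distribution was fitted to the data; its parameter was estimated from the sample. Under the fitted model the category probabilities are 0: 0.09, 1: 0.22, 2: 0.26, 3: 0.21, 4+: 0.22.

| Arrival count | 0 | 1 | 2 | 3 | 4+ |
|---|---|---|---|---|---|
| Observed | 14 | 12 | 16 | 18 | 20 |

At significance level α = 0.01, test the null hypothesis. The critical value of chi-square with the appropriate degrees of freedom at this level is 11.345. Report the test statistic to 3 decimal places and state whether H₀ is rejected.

Expected counts E_i = n·p_i: 80×0.09 = 7.2, 80×0.22 = 17.6, 80×0.26 = 20.8, 80×0.21 = 16.8, 80×0.22 = 17.6.
χ² = (14−7.2)²/7.2 + (12−17.6)²/17.6 + (16−20.8)²/20.8 + (18−16.8)²/16.8 + (20−17.6)²/17.6
   = 6.4222 + 1.7818 + 1.1077 + 0.0857 + 0.3273
Sum = 9.725
df = 3. Since 9.725 < 11.345, we do not reject H₀.

9.725; do not reject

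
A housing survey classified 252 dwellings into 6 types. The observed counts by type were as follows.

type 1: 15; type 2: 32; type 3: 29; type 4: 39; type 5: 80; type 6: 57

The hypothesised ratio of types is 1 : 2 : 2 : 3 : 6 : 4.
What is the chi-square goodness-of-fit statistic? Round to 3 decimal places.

Ratio total = 18. Expected counts: 252×1/18 = 14, 252×2/18 = 28, 252×2/18 = 28, 252×3/18 = 42, 252×6/18 = 84, 252×4/18 = 56.
cat         O        E   (O−E)²/E
type 1     15       14     0.0714
type 2     32       28     0.5714
type 3     29       28     0.0357
type 4     39       42     0.2143
type 5     80       84     0.1905
type 6     57       56     0.0179
Sum = 1.101

1.101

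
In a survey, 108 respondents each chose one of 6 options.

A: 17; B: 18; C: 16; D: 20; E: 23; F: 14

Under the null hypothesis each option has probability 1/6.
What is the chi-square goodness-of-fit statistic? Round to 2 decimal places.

Expected count for each of the 6 categories: 108/6 = 18.
cat         O        E   (O−E)²/E
A          17       18      0.056
B          18       18      0.000
C          16       18      0.222
D          20       18      0.222
E          23       18      1.389
F          14       18      0.889
Sum = 2.78

2.78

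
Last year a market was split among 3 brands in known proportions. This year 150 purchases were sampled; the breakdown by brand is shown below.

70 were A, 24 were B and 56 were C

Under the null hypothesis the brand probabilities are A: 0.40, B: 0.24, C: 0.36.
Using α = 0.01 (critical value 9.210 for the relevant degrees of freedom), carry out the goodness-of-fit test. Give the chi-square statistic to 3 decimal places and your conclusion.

5.741; do not reject

Expected counts E_i = n·p_i: 150×0.40 = 60, 150×0.24 = 36, 150×0.36 = 54.
cat         O        E   (O−E)²/E
A          70       60     1.6667
B          24       36     4.0000
C          56       54     0.0741
Sum = 5.741
df = 2. Since 5.741 < 9.210, we do not reject H₀.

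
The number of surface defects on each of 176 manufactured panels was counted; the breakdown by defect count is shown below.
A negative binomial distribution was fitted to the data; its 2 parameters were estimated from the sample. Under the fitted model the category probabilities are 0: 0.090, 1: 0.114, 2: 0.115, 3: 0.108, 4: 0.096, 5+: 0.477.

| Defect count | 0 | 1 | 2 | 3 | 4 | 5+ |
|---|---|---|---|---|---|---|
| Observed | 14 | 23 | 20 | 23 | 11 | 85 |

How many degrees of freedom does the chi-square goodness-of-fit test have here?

There are k = 6 categories and 2 parameters estimated from the data, so df = 6 − 1 − 2 = 3.

3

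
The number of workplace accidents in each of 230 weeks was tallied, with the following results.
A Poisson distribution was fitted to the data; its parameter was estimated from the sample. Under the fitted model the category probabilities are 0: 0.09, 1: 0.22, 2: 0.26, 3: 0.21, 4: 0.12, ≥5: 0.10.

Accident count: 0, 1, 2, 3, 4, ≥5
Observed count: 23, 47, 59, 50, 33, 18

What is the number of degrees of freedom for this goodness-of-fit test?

There are k = 6 categories and 1 parameter estimated from the data, so df = 6 − 1 − 1 = 4.

4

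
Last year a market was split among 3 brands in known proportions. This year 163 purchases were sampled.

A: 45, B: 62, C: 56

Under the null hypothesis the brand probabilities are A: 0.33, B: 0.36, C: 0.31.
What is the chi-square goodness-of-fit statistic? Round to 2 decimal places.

2.22

Expected counts E_i = n·p_i: 163×0.33 = 53.79, 163×0.36 = 58.68, 163×0.31 = 50.53.
cat         O        E   (O−E)²/E
A          45    53.79      1.436
B          62    58.68      0.188
C          56    50.53      0.592
Sum = 2.22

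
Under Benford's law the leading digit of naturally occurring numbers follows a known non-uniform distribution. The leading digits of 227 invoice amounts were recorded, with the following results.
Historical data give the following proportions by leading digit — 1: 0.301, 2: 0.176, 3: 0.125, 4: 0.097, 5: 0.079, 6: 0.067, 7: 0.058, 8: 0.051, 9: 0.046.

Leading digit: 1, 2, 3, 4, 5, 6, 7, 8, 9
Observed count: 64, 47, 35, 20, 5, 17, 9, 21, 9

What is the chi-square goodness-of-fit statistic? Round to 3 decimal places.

21.974

Expected counts E_i = n·p_i: 227×0.301 = 68.327, 227×0.176 = 39.952, 227×0.125 = 28.375, 227×0.097 = 22.019, 227×0.079 = 17.933, 227×0.067 = 15.209, 227×0.058 = 13.166, 227×0.051 = 11.577, 227×0.046 = 10.442.
1: (64 − 68.327)²/68.327 = 18.722929/68.327 = 0.2740
2: (47 − 39.952)²/39.952 = 49.674304/39.952 = 1.2433
3: (35 − 28.375)²/28.375 = 43.890625/28.375 = 1.5468
4: (20 − 22.019)²/22.019 = 4.076361/22.019 = 0.1851
5: (5 − 17.933)²/17.933 = 167.262489/17.933 = 9.3271
6: (17 − 15.209)²/15.209 = 3.207681/15.209 = 0.2109
7: (9 − 13.166)²/13.166 = 17.355556/13.166 = 1.3182
8: (21 − 11.577)²/11.577 = 88.792929/11.577 = 7.6698
9: (9 − 10.442)²/10.442 = 2.079364/10.442 = 0.1991
Sum = 21.974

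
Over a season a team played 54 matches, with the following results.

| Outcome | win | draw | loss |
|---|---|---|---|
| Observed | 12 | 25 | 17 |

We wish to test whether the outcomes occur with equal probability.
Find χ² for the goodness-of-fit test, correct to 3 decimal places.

4.778

Expected count for each of the 3 categories: 54/3 = 18.
win: (12 − 18)²/18 = 36/18 = 2.0000
draw: (25 − 18)²/18 = 49/18 = 2.7222
loss: (17 − 18)²/18 = 1/18 = 0.0556
Sum = 4.778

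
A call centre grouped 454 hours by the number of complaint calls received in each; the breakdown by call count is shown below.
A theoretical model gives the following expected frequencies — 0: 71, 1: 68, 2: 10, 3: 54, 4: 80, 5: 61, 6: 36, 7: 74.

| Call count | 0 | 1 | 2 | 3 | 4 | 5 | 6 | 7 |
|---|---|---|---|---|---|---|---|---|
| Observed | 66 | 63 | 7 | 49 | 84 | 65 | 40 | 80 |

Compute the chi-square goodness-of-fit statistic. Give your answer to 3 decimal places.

3.476

χ² = (66−71)²/71 + (63−68)²/68 + (7−10)²/10 + (49−54)²/54 + (84−80)²/80 + (65−61)²/61 + (40−36)²/36 + (80−74)²/74
   = 0.3521 + 0.3676 + 0.9000 + 0.4630 + 0.2000 + 0.2623 + 0.4444 + 0.4865
Sum = 3.476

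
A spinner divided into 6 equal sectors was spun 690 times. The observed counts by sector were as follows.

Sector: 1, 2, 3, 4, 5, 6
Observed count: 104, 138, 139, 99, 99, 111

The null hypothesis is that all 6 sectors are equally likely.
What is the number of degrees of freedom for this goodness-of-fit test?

5

There are k = 6 categories and no parameters were estimated from the data, so df = 6 − 1 = 5.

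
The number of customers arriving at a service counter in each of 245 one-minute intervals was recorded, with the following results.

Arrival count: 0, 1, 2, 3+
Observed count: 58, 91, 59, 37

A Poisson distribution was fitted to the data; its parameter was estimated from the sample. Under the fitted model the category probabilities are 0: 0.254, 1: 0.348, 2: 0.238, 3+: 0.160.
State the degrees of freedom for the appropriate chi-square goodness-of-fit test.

2

There are k = 4 categories and 1 parameter estimated from the data, so df = 4 − 1 − 1 = 2.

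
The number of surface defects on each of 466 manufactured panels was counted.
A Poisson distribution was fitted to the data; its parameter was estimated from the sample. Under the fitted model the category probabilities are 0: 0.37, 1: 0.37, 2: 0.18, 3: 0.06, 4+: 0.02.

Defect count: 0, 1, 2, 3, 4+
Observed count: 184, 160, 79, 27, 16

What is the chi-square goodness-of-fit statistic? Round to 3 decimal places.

Expected counts E_i = n·p_i: 466×0.37 = 172.42, 466×0.37 = 172.42, 466×0.18 = 83.88, 466×0.06 = 27.96, 466×0.02 = 9.32.
χ² = (184−172.42)²/172.42 + (160−172.42)²/172.42 + (79−83.88)²/83.88 + (27−27.96)²/27.96 + (16−9.32)²/9.32
   = 0.7777 + 0.8947 + 0.2839 + 0.0330 + 4.7878
Sum = 6.777

6.777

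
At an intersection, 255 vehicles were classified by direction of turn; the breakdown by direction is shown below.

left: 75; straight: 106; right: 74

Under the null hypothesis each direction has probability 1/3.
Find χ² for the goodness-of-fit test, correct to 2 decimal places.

7.79

Under H₀ each category has probability 1/3, so each expected count is 255/3 = 85.
χ² = (75−85)²/85 + (106−85)²/85 + (74−85)²/85
   = 1.176 + 5.188 + 1.424
Sum = 7.79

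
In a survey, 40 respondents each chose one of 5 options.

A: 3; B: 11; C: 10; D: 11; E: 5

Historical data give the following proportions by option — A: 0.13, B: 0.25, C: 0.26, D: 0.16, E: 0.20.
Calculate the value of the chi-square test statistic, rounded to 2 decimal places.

Expected counts E_i = n·p_i: 40×0.13 = 5.2, 40×0.25 = 10, 40×0.26 = 10.4, 40×0.16 = 6.4, 40×0.20 = 8.
A: (3 − 5.2)²/5.2 = 4.84/5.2 = 0.931
B: (11 − 10)²/10 = 1/10 = 0.100
C: (10 − 10.4)²/10.4 = 0.16/10.4 = 0.015
D: (11 − 6.4)²/6.4 = 21.16/6.4 = 3.306
E: (5 − 8)²/8 = 9/8 = 1.125
Sum = 5.48

5.48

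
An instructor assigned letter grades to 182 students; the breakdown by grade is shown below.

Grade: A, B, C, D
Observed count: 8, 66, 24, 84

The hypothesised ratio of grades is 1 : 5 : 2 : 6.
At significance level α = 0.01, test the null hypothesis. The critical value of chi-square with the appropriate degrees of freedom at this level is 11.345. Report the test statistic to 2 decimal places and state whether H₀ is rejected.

Ratio total = 14. Expected counts: 182×1/14 = 13, 182×5/14 = 65, 182×2/14 = 26, 182×6/14 = 78.
A: (8 − 13)²/13 = 25/13 = 1.923
B: (66 − 65)²/65 = 1/65 = 0.015
C: (24 − 26)²/26 = 4/26 = 0.154
D: (84 − 78)²/78 = 36/78 = 0.462
Sum = 2.55
df = 3. Since 2.55 < 11.345, we do not reject H₀.

2.55; do not reject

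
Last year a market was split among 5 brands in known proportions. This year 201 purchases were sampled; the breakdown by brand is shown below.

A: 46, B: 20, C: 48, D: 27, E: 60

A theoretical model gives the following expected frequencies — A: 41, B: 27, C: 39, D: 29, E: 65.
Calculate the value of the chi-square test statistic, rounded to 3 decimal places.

χ² = (46−41)²/41 + (20−27)²/27 + (48−39)²/39 + (27−29)²/29 + (60−65)²/65
   = 0.6098 + 1.8148 + 2.0769 + 0.1379 + 0.3846
Sum = 5.024

5.024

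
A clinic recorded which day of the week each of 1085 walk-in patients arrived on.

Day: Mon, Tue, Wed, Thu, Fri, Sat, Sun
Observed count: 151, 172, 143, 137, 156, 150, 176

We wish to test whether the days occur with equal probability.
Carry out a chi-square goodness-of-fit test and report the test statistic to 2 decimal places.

8.00

Under H₀ each category has probability 1/7, so each expected count is 1085/7 = 155.
Mon: (151 − 155)²/155 = 16/155 = 0.103
Tue: (172 − 155)²/155 = 289/155 = 1.865
Wed: (143 − 155)²/155 = 144/155 = 0.929
Thu: (137 − 155)²/155 = 324/155 = 2.090
Fri: (156 − 155)²/155 = 1/155 = 0.006
Sat: (150 − 155)²/155 = 25/155 = 0.161
Sun: (176 − 155)²/155 = 441/155 = 2.845
Sum = 8.00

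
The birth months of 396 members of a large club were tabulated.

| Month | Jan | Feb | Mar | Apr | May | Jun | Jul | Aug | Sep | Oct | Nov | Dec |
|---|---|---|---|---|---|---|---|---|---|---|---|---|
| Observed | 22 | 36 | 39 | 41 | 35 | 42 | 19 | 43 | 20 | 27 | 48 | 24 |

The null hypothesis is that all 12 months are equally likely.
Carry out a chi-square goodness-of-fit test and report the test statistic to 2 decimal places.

Expected count for each of the 12 categories: 396/12 = 33.
χ² = (22−33)²/33 + (36−33)²/33 + (39−33)²/33 + (41−33)²/33 + (35−33)²/33 + (42−33)²/33 + (19−33)²/33 + (43−33)²/33 + (20−33)²/33 + (27−33)²/33 + (48−33)²/33 + (24−33)²/33
   = 3.667 + 0.273 + 1.091 + 1.939 + 0.121 + 2.455 + 5.939 + 3.030 + 5.121 + 1.091 + 6.818 + 2.455
Sum = 34.00

34.00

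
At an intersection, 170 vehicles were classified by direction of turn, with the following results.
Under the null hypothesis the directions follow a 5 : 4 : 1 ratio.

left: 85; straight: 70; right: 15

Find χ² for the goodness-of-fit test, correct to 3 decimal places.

Ratio total = 10. Expected counts: 170×5/10 = 85, 170×4/10 = 68, 170×1/10 = 17.
left: (85 − 85)²/85 = 0/85 = 0.0000
straight: (70 − 68)²/68 = 4/68 = 0.0588
right: (15 − 17)²/17 = 4/17 = 0.2353
Sum = 0.294

0.294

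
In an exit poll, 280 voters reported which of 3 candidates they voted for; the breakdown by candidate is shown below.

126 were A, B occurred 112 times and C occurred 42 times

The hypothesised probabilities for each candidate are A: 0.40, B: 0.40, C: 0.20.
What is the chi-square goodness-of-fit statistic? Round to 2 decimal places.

Expected counts E_i = n·p_i: 280×0.40 = 112, 280×0.40 = 112, 280×0.20 = 56.
cat         O        E   (O−E)²/E
A         126      112      1.750
B         112      112      0.000
C          42       56      3.500
Sum = 5.25

5.25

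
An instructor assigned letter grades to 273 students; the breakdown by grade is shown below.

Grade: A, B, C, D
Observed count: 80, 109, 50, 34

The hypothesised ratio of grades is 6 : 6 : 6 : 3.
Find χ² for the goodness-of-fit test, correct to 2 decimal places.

Ratio total = 21. Expected counts: 273×6/21 = 78, 273×6/21 = 78, 273×6/21 = 78, 273×3/21 = 39.
A: (80 − 78)²/78 = 4/78 = 0.051
B: (109 − 78)²/78 = 961/78 = 12.321
C: (50 − 78)²/78 = 784/78 = 10.051
D: (34 − 39)²/39 = 25/39 = 0.641
Sum = 23.06

23.06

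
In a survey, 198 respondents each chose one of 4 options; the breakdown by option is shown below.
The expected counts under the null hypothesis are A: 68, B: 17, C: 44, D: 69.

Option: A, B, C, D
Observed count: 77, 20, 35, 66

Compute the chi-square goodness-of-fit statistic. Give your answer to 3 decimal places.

cat         O        E   (O−E)²/E
A          77       68     1.1912
B          20       17     0.5294
C          35       44     1.8409
D          66       69     0.1304
Sum = 3.692

3.692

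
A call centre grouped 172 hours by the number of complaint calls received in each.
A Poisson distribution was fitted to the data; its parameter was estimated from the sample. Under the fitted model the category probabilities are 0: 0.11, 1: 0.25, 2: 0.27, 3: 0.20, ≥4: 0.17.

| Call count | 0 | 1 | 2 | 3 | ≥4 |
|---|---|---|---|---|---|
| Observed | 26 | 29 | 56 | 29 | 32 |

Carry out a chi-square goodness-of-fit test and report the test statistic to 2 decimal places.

Expected counts E_i = n·p_i: 172×0.11 = 18.92, 172×0.25 = 43, 172×0.27 = 46.44, 172×0.20 = 34.4, 172×0.17 = 29.24.
0: (26 − 18.92)²/18.92 = 50.1264/18.92 = 2.649
1: (29 − 43)²/43 = 196/43 = 4.558
2: (56 − 46.44)²/46.44 = 91.3936/46.44 = 1.968
3: (29 − 34.4)²/34.4 = 29.16/34.4 = 0.848
≥4: (32 − 29.24)²/29.24 = 7.6176/29.24 = 0.261
Sum = 10.28

10.28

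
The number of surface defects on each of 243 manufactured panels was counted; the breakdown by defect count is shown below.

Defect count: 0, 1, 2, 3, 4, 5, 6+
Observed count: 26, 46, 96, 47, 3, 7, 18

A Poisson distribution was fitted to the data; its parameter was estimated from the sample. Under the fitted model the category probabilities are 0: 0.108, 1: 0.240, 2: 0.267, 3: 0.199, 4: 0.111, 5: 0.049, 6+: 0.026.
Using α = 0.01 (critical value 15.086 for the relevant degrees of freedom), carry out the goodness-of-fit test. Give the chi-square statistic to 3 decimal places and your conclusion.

Expected counts E_i = n·p_i: 243×0.108 = 26.244, 243×0.240 = 58.32, 243×0.267 = 64.881, 243×0.199 = 48.357, 243×0.111 = 26.973, 243×0.049 = 11.907, 243×0.026 = 6.318.
cat         O        E   (O−E)²/E
0          26   26.244     0.0023
1          46    58.32     2.6026
2          96   64.881    14.9257
3          47   48.357     0.0381
4           3   26.973    21.3067
5           7   11.907     2.0222
6+         18    6.318    21.6001
Sum = 62.498
df = 5. Since 62.498 > 15.086, we reject H₀.

62.498; reject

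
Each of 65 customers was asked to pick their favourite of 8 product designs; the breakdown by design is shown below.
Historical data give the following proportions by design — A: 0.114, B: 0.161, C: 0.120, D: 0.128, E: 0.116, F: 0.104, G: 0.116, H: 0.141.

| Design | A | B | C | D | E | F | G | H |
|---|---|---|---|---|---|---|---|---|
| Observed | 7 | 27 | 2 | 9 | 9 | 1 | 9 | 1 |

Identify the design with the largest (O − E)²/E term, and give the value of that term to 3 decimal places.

B, 26.126

Expected counts E_i = n·p_i: 65×0.114 = 7.41, 65×0.161 = 10.465, 65×0.120 = 7.8, 65×0.128 = 8.32, 65×0.116 = 7.54, 65×0.104 = 6.76, 65×0.116 = 7.54, 65×0.141 = 9.165.
A: (7 − 7.41)²/7.41 = 0.1681/7.41 = 0.0227
B: (27 − 10.465)²/10.465 = 273.406225/10.465 = 26.1258
C: (2 − 7.8)²/7.8 = 33.64/7.8 = 4.3128
D: (9 − 8.32)²/8.32 = 0.4624/8.32 = 0.0556
E: (9 − 7.54)²/7.54 = 2.1316/7.54 = 0.2827
F: (1 − 6.76)²/6.76 = 33.1776/6.76 = 4.9079
G: (9 − 7.54)²/7.54 = 2.1316/7.54 = 0.2827
H: (1 − 9.165)²/9.165 = 66.667225/9.165 = 7.2741
The largest term is for B: 26.126.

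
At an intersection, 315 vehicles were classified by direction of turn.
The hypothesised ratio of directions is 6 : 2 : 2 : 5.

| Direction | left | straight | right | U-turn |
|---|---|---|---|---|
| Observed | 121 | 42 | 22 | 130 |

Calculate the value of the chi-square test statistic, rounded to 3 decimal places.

Ratio total = 15. Expected counts: 315×6/15 = 126, 315×2/15 = 42, 315×2/15 = 42, 315×5/15 = 105.
χ² = (121−126)²/126 + (42−42)²/42 + (22−42)²/42 + (130−105)²/105
   = 0.1984 + 0.0000 + 9.5238 + 5.9524
Sum = 15.675

15.675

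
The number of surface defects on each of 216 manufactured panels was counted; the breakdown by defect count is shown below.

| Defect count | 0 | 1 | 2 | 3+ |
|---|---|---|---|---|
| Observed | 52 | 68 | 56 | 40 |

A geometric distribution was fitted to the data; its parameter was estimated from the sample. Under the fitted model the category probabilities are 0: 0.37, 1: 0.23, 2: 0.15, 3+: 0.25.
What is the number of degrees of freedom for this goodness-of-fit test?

2

There are k = 4 categories and 1 parameter estimated from the data, so df = 4 − 1 − 1 = 2.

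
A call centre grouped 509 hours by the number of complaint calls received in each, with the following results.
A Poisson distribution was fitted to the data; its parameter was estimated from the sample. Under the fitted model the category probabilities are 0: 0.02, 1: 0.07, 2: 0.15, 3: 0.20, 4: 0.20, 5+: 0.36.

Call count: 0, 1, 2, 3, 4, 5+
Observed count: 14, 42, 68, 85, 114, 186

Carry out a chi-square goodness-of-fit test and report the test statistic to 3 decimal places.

7.762

Expected counts E_i = n·p_i: 509×0.02 = 10.18, 509×0.07 = 35.63, 509×0.15 = 76.35, 509×0.20 = 101.8, 509×0.20 = 101.8, 509×0.36 = 183.24.
χ² = (14−10.18)²/10.18 + (42−35.63)²/35.63 + (68−76.35)²/76.35 + (85−101.8)²/101.8 + (114−101.8)²/101.8 + (186−183.24)²/183.24
   = 1.4334 + 1.1388 + 0.9132 + 2.7725 + 1.4621 + 0.0416
Sum = 7.762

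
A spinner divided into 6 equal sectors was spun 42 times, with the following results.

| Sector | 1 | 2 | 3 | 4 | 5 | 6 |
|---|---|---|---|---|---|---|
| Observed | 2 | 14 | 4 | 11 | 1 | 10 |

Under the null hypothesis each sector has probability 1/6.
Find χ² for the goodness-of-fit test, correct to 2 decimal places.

Under H₀ each category has probability 1/6, so each expected count is 42/6 = 7.
1: (2 − 7)²/7 = 25/7 = 3.571
2: (14 − 7)²/7 = 49/7 = 7.000
3: (4 − 7)²/7 = 9/7 = 1.286
4: (11 − 7)²/7 = 16/7 = 2.286
5: (1 − 7)²/7 = 36/7 = 5.143
6: (10 − 7)²/7 = 9/7 = 1.286
Sum = 20.57

20.57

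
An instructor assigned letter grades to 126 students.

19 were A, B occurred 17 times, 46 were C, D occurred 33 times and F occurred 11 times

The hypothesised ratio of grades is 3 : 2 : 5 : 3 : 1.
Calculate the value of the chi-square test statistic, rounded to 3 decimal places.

4.226

Ratio total = 14. Expected counts: 126×3/14 = 27, 126×2/14 = 18, 126×5/14 = 45, 126×3/14 = 27, 126×1/14 = 9.
cat         O        E   (O−E)²/E
A          19       27     2.3704
B          17       18     0.0556
C          46       45     0.0222
D          33       27     1.3333
F          11        9     0.4444
Sum = 4.226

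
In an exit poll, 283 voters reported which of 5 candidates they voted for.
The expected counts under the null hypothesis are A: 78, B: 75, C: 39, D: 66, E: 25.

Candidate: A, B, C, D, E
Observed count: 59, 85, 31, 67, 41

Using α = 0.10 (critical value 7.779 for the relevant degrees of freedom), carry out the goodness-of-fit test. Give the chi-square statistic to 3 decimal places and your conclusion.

17.858; reject

cat         O        E   (O−E)²/E
A          59       78     4.6282
B          85       75     1.3333
C          31       39     1.6410
D          67       66     0.0152
E          41       25    10.2400
Sum = 17.858
df = 4. Since 17.858 > 7.779, we reject H₀.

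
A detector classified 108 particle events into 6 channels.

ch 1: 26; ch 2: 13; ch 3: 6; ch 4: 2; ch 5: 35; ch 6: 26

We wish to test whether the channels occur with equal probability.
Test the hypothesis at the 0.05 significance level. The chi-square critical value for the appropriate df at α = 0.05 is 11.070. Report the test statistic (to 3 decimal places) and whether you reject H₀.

Under H₀ each category has probability 1/6, so each expected count is 108/6 = 18.
cat         O        E   (O−E)²/E
ch 1       26       18     3.5556
ch 2       13       18     1.3889
ch 3        6       18     8.0000
ch 4        2       18    14.2222
ch 5       35       18    16.0556
ch 6       26       18     3.5556
Sum = 46.778
df = 5. Since 46.778 > 11.070, we reject H₀.

46.778; reject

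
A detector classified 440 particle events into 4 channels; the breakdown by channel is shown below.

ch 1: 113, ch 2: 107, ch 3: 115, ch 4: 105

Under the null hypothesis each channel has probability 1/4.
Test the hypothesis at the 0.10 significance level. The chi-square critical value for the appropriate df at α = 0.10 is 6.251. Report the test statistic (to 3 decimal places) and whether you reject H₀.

0.618; do not reject

Under H₀ each category has probability 1/4, so each expected count is 440/4 = 110.
cat         O        E   (O−E)²/E
ch 1      113      110     0.0818
ch 2      107      110     0.0818
ch 3      115      110     0.2273
ch 4      105      110     0.2273
Sum = 0.618
df = 3. Since 0.618 < 6.251, we do not reject H₀.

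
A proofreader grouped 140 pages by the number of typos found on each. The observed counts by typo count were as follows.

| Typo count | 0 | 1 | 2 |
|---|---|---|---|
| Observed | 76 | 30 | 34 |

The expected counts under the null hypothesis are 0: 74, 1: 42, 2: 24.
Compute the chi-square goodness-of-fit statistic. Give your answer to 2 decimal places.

7.65

0: (76 − 74)²/74 = 4/74 = 0.054
1: (30 − 42)²/42 = 144/42 = 3.429
2: (34 − 24)²/24 = 100/24 = 4.167
Sum = 7.65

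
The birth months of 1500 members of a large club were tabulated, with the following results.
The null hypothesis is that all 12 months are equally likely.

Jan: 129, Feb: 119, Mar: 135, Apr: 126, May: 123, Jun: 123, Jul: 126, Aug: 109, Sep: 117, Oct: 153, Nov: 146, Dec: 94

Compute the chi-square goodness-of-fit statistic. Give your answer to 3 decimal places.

21.344

Expected count for each of the 12 categories: 1500/12 = 125.
cat         O        E   (O−E)²/E
Jan       129      125     0.1280
Feb       119      125     0.2880
Mar       135      125     0.8000
Apr       126      125     0.0080
May       123      125     0.0320
Jun       123      125     0.0320
Jul       126      125     0.0080
Aug       109      125     2.0480
Sep       117      125     0.5120
Oct       153      125     6.2720
Nov       146      125     3.5280
Dec        94      125     7.6880
Sum = 21.344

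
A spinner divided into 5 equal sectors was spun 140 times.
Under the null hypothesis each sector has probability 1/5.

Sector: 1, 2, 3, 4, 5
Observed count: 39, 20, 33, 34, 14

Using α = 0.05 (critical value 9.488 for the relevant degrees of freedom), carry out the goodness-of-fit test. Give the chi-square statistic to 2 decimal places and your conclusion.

Under H₀ each category has probability 1/5, so each expected count is 140/5 = 28.
χ² = (39−28)²/28 + (20−28)²/28 + (33−28)²/28 + (34−28)²/28 + (14−28)²/28
   = 4.321 + 2.286 + 0.893 + 1.286 + 7.000
Sum = 15.79
df = 4. Since 15.79 > 9.488, we reject H₀.

15.79; reject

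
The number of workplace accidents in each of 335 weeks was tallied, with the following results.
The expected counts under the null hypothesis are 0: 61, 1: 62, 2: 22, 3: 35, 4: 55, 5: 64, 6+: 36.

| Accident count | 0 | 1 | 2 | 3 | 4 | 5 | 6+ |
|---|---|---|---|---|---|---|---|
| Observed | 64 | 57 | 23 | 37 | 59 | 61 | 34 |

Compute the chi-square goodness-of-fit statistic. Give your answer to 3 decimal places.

cat         O        E   (O−E)²/E
0          64       61     0.1475
1          57       62     0.4032
2          23       22     0.0455
3          37       35     0.1143
4          59       55     0.2909
5          61       64     0.1406
6+         34       36     0.1111
Sum = 1.253

1.253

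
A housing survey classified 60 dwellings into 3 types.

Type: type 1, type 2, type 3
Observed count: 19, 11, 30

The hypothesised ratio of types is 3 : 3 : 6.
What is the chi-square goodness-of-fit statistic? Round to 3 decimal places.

2.133

Ratio total = 12. Expected counts: 60×3/12 = 15, 60×3/12 = 15, 60×6/12 = 30.
χ² = (19−15)²/15 + (11−15)²/15 + (30−30)²/30
   = 1.0667 + 1.0667 + 0.0000
Sum = 2.133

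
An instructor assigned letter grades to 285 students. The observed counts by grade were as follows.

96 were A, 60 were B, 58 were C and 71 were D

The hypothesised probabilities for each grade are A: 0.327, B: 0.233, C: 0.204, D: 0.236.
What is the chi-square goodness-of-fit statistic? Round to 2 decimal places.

Expected counts E_i = n·p_i: 285×0.327 = 93.195, 285×0.233 = 66.405, 285×0.204 = 58.14, 285×0.236 = 67.26.
χ² = (96−93.195)²/93.195 + (60−66.405)²/66.405 + (58−58.14)²/58.14 + (71−67.26)²/67.26
   = 0.084 + 0.618 + 0.000 + 0.208
Sum = 0.91

0.91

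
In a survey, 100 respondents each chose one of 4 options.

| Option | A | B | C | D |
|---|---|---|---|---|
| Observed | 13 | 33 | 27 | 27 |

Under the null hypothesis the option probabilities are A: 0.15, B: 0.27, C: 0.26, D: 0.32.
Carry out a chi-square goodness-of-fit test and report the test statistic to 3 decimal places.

Expected counts E_i = n·p_i: 100×0.15 = 15, 100×0.27 = 27, 100×0.26 = 26, 100×0.32 = 32.
A: (13 − 15)²/15 = 4/15 = 0.2667
B: (33 − 27)²/27 = 36/27 = 1.3333
C: (27 − 26)²/26 = 1/26 = 0.0385
D: (27 − 32)²/32 = 25/32 = 0.7813
Sum = 2.420

2.420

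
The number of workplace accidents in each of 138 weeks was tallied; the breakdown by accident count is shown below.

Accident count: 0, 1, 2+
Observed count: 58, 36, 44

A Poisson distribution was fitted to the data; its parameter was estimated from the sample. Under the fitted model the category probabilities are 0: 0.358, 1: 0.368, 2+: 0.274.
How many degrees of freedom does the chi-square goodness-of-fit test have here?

There are k = 3 categories and 1 parameter estimated from the data, so df = 3 − 1 − 1 = 1.

1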